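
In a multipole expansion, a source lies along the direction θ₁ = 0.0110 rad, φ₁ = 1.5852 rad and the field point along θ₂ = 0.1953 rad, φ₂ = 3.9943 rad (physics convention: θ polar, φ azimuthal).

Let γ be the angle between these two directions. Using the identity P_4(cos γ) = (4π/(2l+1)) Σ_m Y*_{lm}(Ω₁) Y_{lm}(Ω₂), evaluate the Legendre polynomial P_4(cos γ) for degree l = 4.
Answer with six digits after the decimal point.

0.802878

Term-by-term m-sum for l=4 (normalisation 4π/9 = 1.396263):
  m=-4: Y*=(0.000000, 0.000000)  Y=(-0.000605, 0.000167)  product (-0.000000, 0.000000)
  m=-3: Y*=(0.000000, -0.000002)  Y=(0.007489, 0.004944)  product (0.000000, -0.000000)
  m=-2: Y*=(-0.000243, -0.000007)  Y=(-0.009699, -0.071613)  product (0.000002, 0.000017)
  m=-1: Y*=(-0.000300, 0.020808)  Y=(-0.221404, 0.253412)  product (-0.005207, -0.004683)
  m=+0: Y*=(0.845772, -0.000000)  Y=(0.692182, 0.000000)  product (0.585428, 0.000000)
  m=+1: Y*=(0.000300, 0.020808)  Y=(0.221404, 0.253412)  product (-0.005207, 0.004683)
  m=+2: Y*=(-0.000243, 0.000007)  Y=(-0.009699, 0.071613)  product (0.000002, -0.000017)
  m=+3: Y*=(-0.000000, -0.000002)  Y=(-0.007489, 0.004944)  product (0.000000, 0.000000)
  m=+4: Y*=(0.000000, -0.000000)  Y=(-0.000605, -0.000167)  product (-0.000000, -0.000000)
Accumulated sum (0.575019, -0.000000); after 4π/(2l+1) scaling, (0.802878, -0.000000) ⇒ P_4 = 0.802878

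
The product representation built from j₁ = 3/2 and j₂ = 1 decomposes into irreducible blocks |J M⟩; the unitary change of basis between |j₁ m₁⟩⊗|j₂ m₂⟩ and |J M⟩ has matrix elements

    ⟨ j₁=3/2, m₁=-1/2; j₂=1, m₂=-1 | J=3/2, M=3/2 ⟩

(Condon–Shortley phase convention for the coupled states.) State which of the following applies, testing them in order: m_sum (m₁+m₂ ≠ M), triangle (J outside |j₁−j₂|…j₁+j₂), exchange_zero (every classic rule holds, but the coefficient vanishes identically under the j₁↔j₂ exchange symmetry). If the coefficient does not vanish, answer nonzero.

m_sum

m-sum: m₁+m₂ = -1/2+(-1) = -3/2, M = 3/2  ✗ ⇒ coefficient is 0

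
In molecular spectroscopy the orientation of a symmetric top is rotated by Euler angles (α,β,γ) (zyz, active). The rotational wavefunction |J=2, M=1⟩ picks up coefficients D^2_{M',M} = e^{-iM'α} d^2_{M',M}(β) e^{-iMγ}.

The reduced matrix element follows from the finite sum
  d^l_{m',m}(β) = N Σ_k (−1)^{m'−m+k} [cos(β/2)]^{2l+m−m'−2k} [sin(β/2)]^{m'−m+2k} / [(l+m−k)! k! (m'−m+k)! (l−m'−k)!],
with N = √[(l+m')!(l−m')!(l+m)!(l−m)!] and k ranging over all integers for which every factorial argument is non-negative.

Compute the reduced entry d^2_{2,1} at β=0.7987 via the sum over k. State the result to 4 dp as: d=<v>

d=-0.6081

d^2_{2,1}(β=0.7987) via the finite sum:
Half-angle: c=0.921314, s=0.388820. N=√(24·1·6·1)=12.000000
The bounds max(0,m−m')=0 and min(l+m,l−m')=0 give 1 term
  k=0: (−1)^1·12.0000/(6)·0.9213^3·0.3888^1 = -0.608136
d^2_{2,1}(0.7987) = -0.608136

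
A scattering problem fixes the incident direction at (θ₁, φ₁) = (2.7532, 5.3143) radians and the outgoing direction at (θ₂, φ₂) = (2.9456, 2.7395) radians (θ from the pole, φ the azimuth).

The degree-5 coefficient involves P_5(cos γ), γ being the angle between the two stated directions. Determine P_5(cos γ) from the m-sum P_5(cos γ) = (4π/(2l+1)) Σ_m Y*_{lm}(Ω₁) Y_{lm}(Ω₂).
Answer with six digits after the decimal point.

Addition theorem: P_5(cos γ) = (4π/11) Σ_m Y*_{lm}(Ω₁) Y_{lm}(Ω₂), m = −5…5:
  [-5]  conj(Y_{5,-5})(Ω₁) = (0.000476, 0.003584) ; Y_{5,-5}(Ω₂) = (0.000055, -0.000118) ; Δ = (0.000000, 0.000000)
  [-4]  conj(Y_{5,-4})(Ω₁) = (0.020746, -0.018714) ; Y_{5,-4}(Ω₂) = (0.000078, -0.002069) ; Δ = (-0.000037, -0.000044)
  [-3]  conj(Y_{5,-3})(Ω₁) = (-0.122595, -0.029344) ; Y_{5,-3}(Ω₂) = (-0.006976, -0.018281) ; Δ = (0.000319, 0.002446)
  [-2]  conj(Y_{5,-2})(Ω₁) = (0.126697, 0.329608) ; Y_{5,-2}(Ω₂) = (-0.082488, -0.085647) ; Δ = (0.017779, -0.038040)
  [-1]  conj(Y_{5,-1})(Ω₁) = (0.303300, -0.441520) ; Y_{5,-1}(Ω₂) = (-0.399963, -0.170089) ; Δ = (-0.196407, 0.125004)
  [+0]  conj(Y_{5,0})(Ω₁) = (-0.136874, -0.000000) ; Y_{5,0}(Ω₂) = (-0.684468, 0.000000) ; Δ = (0.093686, 0.000000)
  [+1]  conj(Y_{5,1})(Ω₁) = (-0.303300, -0.441520) ; Y_{5,1}(Ω₂) = (0.399963, -0.170089) ; Δ = (-0.196407, -0.125004)
  [+2]  conj(Y_{5,2})(Ω₁) = (0.126697, -0.329608) ; Y_{5,2}(Ω₂) = (-0.082488, 0.085647) ; Δ = (0.017779, 0.038040)
  [+3]  conj(Y_{5,3})(Ω₁) = (0.122595, -0.029344) ; Y_{5,3}(Ω₂) = (0.006976, -0.018281) ; Δ = (0.000319, -0.002446)
  [+4]  conj(Y_{5,4})(Ω₁) = (0.020746, 0.018714) ; Y_{5,4}(Ω₂) = (0.000078, 0.002069) ; Δ = (-0.000037, 0.000044)
  [+5]  conj(Y_{5,5})(Ω₁) = (-0.000476, 0.003584) ; Y_{5,5}(Ω₂) = (-0.000055, -0.000118) ; Δ = (0.000000, -0.000000)
Accumulated sum (-0.263005, -0.000000); after 4π/(2l+1) scaling, (-0.300456, -0.000000) ⇒ P_5 = -0.300456

-0.300456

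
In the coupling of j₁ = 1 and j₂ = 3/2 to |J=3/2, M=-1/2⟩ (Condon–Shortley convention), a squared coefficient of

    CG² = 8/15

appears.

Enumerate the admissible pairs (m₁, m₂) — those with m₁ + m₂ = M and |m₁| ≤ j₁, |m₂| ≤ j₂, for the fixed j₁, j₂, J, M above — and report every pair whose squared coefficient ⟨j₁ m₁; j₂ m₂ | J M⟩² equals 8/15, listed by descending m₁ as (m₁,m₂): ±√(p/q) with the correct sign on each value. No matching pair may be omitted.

(-1,1/2): −√(8/15)

Admissible pairs with m₁+m₂ = M = -1/2: (-1,1/2), (0,-1/2), (1,-3/2)
  (m₁,m₂)=(1,-3/2): CG² = 2/5, CG = +√(2/5)
  (m₁,m₂)=(0,-1/2): CG² = 1/15, CG = +√(1/15)
  (m₁,m₂)=(-1,1/2): CG² = 8/15, CG = −√(8/15)   ← matches the target
Pairs with CG² = 8/15: (-1,1/2): −√(8/15)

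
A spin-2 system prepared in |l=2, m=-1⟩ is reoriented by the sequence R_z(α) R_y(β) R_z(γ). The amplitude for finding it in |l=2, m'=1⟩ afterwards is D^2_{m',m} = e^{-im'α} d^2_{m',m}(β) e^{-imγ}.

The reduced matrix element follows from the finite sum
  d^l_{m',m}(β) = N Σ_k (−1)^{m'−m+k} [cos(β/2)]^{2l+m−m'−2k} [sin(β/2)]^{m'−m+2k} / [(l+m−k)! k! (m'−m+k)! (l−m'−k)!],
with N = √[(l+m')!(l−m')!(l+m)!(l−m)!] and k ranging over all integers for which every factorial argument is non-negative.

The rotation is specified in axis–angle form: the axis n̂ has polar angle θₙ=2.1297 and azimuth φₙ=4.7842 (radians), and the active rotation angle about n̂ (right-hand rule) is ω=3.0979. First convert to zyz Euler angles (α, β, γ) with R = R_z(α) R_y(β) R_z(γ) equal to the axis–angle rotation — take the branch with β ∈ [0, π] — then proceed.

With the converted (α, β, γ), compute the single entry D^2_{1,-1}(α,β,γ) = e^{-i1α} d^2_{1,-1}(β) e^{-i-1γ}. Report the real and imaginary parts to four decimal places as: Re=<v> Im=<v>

Axis–angle → zyz. n̂ = (sinθₙcosφₙ, sinθₙsinφₙ, cosθₙ) = (+0.060832, -0.845652, -0.530257), ω = 3.0979.
R = I cosω + sinω [n̂]ₓ + (1−cosω) n̂n̂ᵀ gives
  R = [-0.991648, -0.079675, -0.101419; -0.125997, +0.430526, +0.893741; -0.027545, +0.899055, -0.436969]
β = atan2(√(R₁₃²+R₂₃²), R₃₃) = 2.023022; α = atan2(R₂₃, R₁₃) mod 2π = 1.683790; γ = atan2(R₃₂, −R₃₁) mod 2π = 1.540168
First d^2_{1,-1}(β=2.0230), then the phase factors e^{-i(1)α} and e^{-i(-1)γ}:
With c≡cos(β/2)=0.530580 and s≡sin(β/2)=0.847635, N=[6·1·1·6]^{1/2}=6.000000
k∈{0,1} keeps every argument non-negative
  k=0: (−1)^2·6.0000/(2)·0.5306^2·0.8476^2 = +0.606794
  k=1: (−1)^3·6.0000/(6)·0.5306^0·0.8476^4 = -0.516220
d^2_{1,-1}(2.0230) = +0.606794 -0.516220 = +0.090574
Phases: e^{-i·(1)·1.6838}=-0.112753-0.993623i, e^{-i·(-1)·1.5402}=+0.030623+0.999531i ⇒ D=+0.089641-0.012964i

Re=0.0896 Im=-0.0130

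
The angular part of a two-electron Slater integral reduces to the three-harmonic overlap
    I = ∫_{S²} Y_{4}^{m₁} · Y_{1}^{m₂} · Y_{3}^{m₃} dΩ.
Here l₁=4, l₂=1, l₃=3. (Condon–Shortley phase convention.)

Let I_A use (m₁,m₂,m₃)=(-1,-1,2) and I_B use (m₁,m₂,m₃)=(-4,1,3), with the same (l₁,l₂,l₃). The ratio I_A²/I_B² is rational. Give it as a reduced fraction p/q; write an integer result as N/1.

3/28

Shared (l₁,l₂,l₃)=(4,1,3): N and (l;000)² cancel in I_A²/I_B².
A: Δ = 2!·6!·0!/9! = 1/252; Racah Σ t=0..0: t=0:+1/240 = 1/240; ⇒ 3j(4 1 3; -1 -1 2)² = 1/84, sgn -1
B: Δ = 2!·6!·0!/9! = 1/252; Racah Σ t=2..2: t=2:+1/1440 = 1/1440; ⇒ 3j(4 1 3; -4 1 3)² = 1/9, sgn +1
I_A²/I_B² = (1/84)/(1/9) = 3/28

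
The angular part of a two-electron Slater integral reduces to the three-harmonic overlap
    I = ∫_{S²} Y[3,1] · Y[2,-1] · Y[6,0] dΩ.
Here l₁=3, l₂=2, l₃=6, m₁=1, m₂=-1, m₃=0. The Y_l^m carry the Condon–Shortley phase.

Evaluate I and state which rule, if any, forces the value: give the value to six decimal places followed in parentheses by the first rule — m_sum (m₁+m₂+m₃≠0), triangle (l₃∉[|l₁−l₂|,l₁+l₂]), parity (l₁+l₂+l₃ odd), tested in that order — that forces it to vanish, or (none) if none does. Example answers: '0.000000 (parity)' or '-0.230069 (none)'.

0.000000 (triangle)

l₃=6 ∉ [1,5] — triangle fails ⇒ I = 0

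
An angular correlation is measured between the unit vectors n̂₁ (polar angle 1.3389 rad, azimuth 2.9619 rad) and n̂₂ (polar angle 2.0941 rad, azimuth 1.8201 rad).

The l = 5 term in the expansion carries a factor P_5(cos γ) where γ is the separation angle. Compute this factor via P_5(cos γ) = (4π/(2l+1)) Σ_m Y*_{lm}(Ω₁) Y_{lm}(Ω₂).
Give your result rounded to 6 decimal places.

0.333143

Addition theorem: P_5(cos γ) = (4π/11) Σ_m Y*_{lm}(Ω₁) Y_{lm}(Ω₂), m = −5…5:
  m=-5: Y*=(-0.252396, 0.317057)  Y=(-0.214496, -0.072101)  product (0.076998, -0.049809)
  m=-4: Y*=(0.227759, -0.199265)  Y=(-0.224039, 0.346791)  product (0.018077, 0.123628)
  m=-3: Y*=(0.143578, -0.085885)  Y=(0.190769, 0.205636)  product (0.045051, 0.013141)
  m=-2: Y*=(-0.290632, 0.109191)  Y=(-0.139944, 0.076199)  product (0.032352, -0.037427)
  m=-1: Y*=(-0.097872, 0.017779)  Y=(0.081220, 0.319010)  product (-0.013621, -0.029778)
  m=+0: Y*=(0.308517, -0.000000)  Y=(-0.084590, 0.000000)  product (-0.026098, 0.000000)
  m=+1: Y*=(0.097872, 0.017779)  Y=(-0.081220, 0.319010)  product (-0.013621, 0.029778)
  m=+2: Y*=(-0.290632, -0.109191)  Y=(-0.139944, -0.076199)  product (0.032352, 0.037427)
  m=+3: Y*=(-0.143578, -0.085885)  Y=(-0.190769, 0.205636)  product (0.045051, -0.013141)
  m=+4: Y*=(0.227759, 0.199265)  Y=(-0.224039, -0.346791)  product (0.018077, -0.123628)
  m=+5: Y*=(0.252396, 0.317057)  Y=(0.214496, -0.072101)  product (0.076998, 0.049809)
Total Σ_m = (0.291617, 0.000000). Multiply by 1.142397: (0.333143, 0.000000). P_5(cos γ) = 0.333143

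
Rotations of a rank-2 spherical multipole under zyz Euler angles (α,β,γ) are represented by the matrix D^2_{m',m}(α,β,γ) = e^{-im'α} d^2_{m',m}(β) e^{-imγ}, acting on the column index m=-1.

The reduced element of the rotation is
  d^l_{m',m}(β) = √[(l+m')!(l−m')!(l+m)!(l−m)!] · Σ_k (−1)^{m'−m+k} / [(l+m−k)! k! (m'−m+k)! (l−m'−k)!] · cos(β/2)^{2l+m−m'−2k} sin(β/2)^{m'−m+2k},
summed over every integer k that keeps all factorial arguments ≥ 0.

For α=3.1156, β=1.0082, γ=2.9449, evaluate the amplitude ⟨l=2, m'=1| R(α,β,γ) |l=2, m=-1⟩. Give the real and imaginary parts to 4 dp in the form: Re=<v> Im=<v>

First d^2_{1,-1}(β=1.0082), then the phase factors e^{-i(1)α} and e^{-i(-1)γ}:
Half-angle: c=0.875610, s=0.483020. N=√(6·1·1·6)=6.000000
The bounds max(0,m−m')=0 and min(l+m,l−m')=1 give 2 terms
  k=0: (−1)^2·6.0000/(2)·0.8756^2·0.4830^2 = +0.536626
  k=1: (−1)^3·6.0000/(6)·0.8756^0·0.4830^4 = -0.054433
d^2_{1,-1}(1.0082) = +0.536626 -0.054433 = +0.482193
Attach z-rotation phases: D = e^{-i(1)(3.1156)}·(+0.482193)·e^{-i(-1)(2.9449)} = +0.475185-0.081911i

Re=0.4752 Im=-0.0819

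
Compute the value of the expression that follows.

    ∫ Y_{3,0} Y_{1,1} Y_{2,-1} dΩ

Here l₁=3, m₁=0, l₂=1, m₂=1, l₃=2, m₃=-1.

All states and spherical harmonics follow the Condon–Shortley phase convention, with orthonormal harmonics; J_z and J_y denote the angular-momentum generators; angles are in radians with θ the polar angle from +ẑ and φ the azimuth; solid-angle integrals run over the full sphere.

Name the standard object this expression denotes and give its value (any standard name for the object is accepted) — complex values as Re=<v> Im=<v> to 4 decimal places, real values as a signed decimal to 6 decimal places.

This is a Gaunt coefficient — the integral of a triple product of spherical harmonics over the sphere.
Rules hold: Σm=0, L=6 even, 2≤2≤4.
N = 7·3·5 = 105
Δ = 2!·4!·0!/7! = 1/105
Racah Σ t=1..1: t=1:−1/4 = -1/4
⇒ 3j(3 1 2; 0 0 0)² = 3/35, sgn -1
Racah Σ t=2..2: t=2:+1/12 = 1/12
⇒ 3j(3 1 2; 0 1 -1)² = 1/35, sgn -1
4πI² = N·(3j₀)²·(3jₘ)² = 9/35
I = +1·√(0.257143/4π) = 0.14304817

Gaunt coefficient, +0.143048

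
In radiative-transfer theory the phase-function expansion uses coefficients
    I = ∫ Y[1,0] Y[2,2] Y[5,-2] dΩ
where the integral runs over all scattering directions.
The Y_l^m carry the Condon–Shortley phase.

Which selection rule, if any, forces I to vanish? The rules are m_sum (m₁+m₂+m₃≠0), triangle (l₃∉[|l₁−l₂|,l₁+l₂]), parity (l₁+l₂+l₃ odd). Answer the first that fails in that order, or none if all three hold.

triangle

azimuthal sum: 0 + 2 − 2 = 0  ✓
l₃ must lie in [1,3]; have l₃=5  ✗
L = 1 + 2 + 5 = 8 (even)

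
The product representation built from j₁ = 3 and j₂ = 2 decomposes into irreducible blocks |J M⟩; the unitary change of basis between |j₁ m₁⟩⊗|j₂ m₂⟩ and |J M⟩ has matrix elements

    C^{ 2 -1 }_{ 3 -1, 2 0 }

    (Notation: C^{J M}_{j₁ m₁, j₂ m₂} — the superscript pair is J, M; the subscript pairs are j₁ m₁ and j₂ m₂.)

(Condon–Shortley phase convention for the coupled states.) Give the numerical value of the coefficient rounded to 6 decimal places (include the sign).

+√(1/7) ≈ +0.377964

j₁+j₂−J=3  J+j₁−j₂=3  J−j₁+j₂=1  j₁+j₂+J+1=8
(j₁±m₁, j₂±m₂, J±M) = (2,4,2,2,1,3)
P² = 36/7
sum k=1..2:
  [1] −1/12 = -1/12
  [2] +1/4 = 1/4
S = 1/6
C² = P²·S² = 1/7 ; C = +0.377964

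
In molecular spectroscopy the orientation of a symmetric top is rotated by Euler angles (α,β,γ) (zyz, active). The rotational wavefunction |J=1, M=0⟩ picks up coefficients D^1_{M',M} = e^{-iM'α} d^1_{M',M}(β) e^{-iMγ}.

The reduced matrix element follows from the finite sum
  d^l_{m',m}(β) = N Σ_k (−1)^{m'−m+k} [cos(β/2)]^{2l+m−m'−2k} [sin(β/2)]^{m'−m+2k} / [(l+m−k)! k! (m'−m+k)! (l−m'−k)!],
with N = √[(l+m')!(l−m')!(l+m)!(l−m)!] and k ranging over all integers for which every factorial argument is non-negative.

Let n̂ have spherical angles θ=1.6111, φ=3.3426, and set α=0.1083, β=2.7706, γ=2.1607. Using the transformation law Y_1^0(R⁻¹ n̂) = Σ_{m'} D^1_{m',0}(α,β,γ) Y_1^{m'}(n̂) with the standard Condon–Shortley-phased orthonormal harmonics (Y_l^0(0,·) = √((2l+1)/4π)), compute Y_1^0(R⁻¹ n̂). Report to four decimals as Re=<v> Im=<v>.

Re=-0.1579 Im=0.0000

Need the full column D^1_{m',0} for m'=−1..1 at α=0.1083, β=2.7706, γ=2.1607.
cos(β/2)=0.184434, sin(β/2)=0.982845
d^1_{-1,0}: single k=1 term ⇒ +0.256355;  D = +0.254853+0.027709i
d^1_{0,0}: k∈[0..1] ⇒ +0.034016 -0.965984 = -0.931968;  D = -0.931968+0.000000i
d^1_{1,0}: single k=0 term ⇒ -0.256355;  D = -0.254853+0.027709i
Y_1^{m'}(θ=1.6111,φ=3.3426) and Σ D·Y over m':
  (+0.2549+0.0277i)·(-0.3383+0.0689i)  (-0.9320+0.0000i)·(-0.0197+0.0000i)  (-0.2549+0.0277i)·(+0.3383+0.0689i)
Y_1^0(R⁻¹ n̂) = -0.157887+0.000000i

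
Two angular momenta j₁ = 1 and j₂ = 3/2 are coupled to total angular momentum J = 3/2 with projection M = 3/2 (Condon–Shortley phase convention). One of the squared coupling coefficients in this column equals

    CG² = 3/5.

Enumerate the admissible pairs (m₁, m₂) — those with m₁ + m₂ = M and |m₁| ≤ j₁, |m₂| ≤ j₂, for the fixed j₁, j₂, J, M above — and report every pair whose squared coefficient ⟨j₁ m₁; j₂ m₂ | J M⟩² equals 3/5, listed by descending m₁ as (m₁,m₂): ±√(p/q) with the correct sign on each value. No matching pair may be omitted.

Admissible pairs with m₁+m₂ = M = 3/2: (0,3/2), (1,1/2)
  (m₁,m₂)=(1,1/2): CG² = 2/5, CG = +√(2/5)
  (m₁,m₂)=(0,3/2): CG² = 3/5, CG = −√(3/5)   ← matches the target
Pairs with CG² = 3/5: (0,3/2): −√(3/5)

(0,3/2): −√(3/5)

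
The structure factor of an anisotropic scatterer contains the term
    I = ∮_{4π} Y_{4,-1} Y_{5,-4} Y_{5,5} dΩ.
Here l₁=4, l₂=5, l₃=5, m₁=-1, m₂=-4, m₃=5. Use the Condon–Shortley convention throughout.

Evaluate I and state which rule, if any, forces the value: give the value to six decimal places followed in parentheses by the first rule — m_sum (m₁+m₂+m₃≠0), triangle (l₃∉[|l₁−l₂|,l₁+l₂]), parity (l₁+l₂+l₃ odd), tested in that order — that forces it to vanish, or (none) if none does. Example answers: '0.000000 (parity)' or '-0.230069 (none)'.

0.184127 (none)

Checks pass: Σm=0; 14 even; l₃=5∈[1,9].
(2·4+1)(2·5+1)(2·5+1) = 1089
Δ: 4! 4! 6! / 15! → 1/3153150
sum: t=0:+1/69120 t=1:−1/1728 t=2:+1/576 t=3:−1/1728 t=4:+1/69120 = 7/11520
3j²(4 5 5; 0 0 0) = Δ·Π!·Σ² = 2/143  (sign -1)
sum: t=1:−1/103680 = -1/103680
3j²(4 5 5; -1 -4 5) = Δ·Π!·Σ² = 4/143  (sign -1)
combine: 4πI² = 1089·2/143·4/143 = 72/169
take √, sign +1: I = 0.18412721
No selection rule forces the value: the integral is nonzero (none).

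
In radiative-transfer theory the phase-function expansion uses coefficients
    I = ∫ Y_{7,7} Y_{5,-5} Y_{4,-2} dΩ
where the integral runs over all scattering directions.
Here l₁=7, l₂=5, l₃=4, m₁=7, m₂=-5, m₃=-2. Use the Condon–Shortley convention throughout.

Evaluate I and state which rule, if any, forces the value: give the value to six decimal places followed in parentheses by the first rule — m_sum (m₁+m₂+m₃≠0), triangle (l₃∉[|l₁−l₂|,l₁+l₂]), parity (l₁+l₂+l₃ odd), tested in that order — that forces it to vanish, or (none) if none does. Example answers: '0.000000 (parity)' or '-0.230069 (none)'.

Rules hold: Σm=0, L=16 even, 2≤4≤12.
N = 15·11·9 = 1485
Δ = 8!·6!·2!/17! = 1/6126120
Racah Σ t=3..5: t=3:−1/69120 t=4:+1/20736 t=5:−1/69120 = 1/51840
⇒ 3j(7 5 4; 0 0 0)² = 280/21879, sgn +1
Racah Σ t=0..0: t=0:+1/58060800 = 1/58060800
⇒ 3j(7 5 4; 7 -5 -2)² = 3/136, sgn +1
4πI² = N·(3j₀)²·(3jₘ)² = 1575/3757
I = +1·√(0.419217/4π) = 0.18264793
No selection rule forces the value: the integral is nonzero (none).

0.182648 (none)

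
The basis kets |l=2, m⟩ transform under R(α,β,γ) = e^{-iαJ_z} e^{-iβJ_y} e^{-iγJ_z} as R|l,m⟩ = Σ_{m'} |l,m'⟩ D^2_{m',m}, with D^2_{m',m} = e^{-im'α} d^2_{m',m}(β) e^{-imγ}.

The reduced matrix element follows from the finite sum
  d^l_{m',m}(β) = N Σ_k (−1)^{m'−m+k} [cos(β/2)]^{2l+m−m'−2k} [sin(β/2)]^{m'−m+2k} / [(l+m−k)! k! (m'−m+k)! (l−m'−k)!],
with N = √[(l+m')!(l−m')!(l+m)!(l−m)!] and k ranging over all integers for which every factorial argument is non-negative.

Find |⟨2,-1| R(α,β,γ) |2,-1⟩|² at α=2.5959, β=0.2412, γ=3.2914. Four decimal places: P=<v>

P=0.8621

D^2_{-1,-1}(2.5959,0.2412,3.2914) = e^{-i·-1·2.5959}·d^2_{-1,-1}(0.2412)·e^{-i·-1·3.2914}. Compute d first:
Half-angle: c=0.992737, s=0.120308. N=√(1·6·1·6)=6.000000
The bounds max(0,m−m')=0 and min(l+m,l−m')=1 give 2 terms
  k=0: (−1)^0·6.0000/(6)·0.9927^4·0.1203^0 = +0.971262
  k=1: (−1)^1·6.0000/(2)·0.9927^2·0.1203^2 = -0.042793
d^2_{-1,-1}(0.2412) = +0.971262 -0.042793 = +0.928468
|D^2_{-1,-1}|² = |d^2_{-1,-1}(β)|² = (+0.928468)² = 0.862053 (the z-rotation phases have unit modulus)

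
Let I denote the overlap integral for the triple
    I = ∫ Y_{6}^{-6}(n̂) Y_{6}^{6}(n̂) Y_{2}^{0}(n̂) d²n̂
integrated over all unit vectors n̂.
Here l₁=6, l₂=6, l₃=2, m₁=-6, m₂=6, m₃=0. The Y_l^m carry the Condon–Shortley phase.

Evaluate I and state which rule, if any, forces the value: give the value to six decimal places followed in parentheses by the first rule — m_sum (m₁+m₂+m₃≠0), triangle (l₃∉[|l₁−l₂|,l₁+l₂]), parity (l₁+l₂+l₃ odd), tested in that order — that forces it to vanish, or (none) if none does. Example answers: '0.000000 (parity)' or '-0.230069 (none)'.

-0.252313 (none)

Rules hold: Σm=0, L=14 even, 0≤2≤12.
N = 13·13·5 = 845
Δ = 10!·2!·2!/15! = 1/90090
Racah Σ t=4..6: t=4:+1/69120 t=5:−1/14400 t=6:+1/69120 = -7/172800
⇒ 3j(6 6 2; 0 0 0)² = 14/715, sgn -1
Racah Σ t=10..10: t=10:+1/14515200 = 1/14515200
⇒ 3j(6 6 2; -6 6 0)² = 22/455, sgn +1
4πI² = N·(3j₀)²·(3jₘ)² = 4/5
I = -1·√(0.8/4π) = -0.25231325
No selection rule forces the value: the integral is nonzero (none).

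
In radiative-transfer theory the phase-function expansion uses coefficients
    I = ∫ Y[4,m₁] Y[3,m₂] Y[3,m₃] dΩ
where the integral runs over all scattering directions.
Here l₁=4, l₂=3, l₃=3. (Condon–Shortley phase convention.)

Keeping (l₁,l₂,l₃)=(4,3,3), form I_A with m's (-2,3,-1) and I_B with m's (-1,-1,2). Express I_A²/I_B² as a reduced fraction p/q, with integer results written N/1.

27/16

l's match ⇒ only the (l;m) 3-j factors differ between A and B.
A: triangle coeff Δ(4,3,3) = 1/34650; Σ_t [4,4]: t=4:+1/192 = 1/192; (3j)²=3/77 [(4 3 3; -2 3 -1)], sign=+1
B: triangle coeff Δ(4,3,3) = 1/34650; Σ_t [1,2]: t=1:−1/144 t=2:+1/48 = 1/72; (3j)²=16/693 [(4 3 3; -1 -1 2)], sign=-1
I_A²/I_B² = (3/77)/(16/693) = 27/16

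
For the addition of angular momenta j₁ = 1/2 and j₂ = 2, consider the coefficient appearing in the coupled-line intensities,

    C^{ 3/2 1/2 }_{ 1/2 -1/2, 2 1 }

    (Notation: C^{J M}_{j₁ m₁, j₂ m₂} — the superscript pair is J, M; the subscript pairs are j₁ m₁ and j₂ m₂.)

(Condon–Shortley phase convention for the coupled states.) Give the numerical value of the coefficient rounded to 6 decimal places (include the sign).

−√(3/5) = -0.774597

triangle: 1!·0!·3!/5! = 6/120
(j±m)!: 0!·1!·3!·1!·2!·1! = 12
prefactor² = (2J+1)·Δ·N² = 12/5
  k=1: −1/(1!·0!·0!·2!·0!·1!) = -1/2
Σ = -1/2  ⇒  CG² = 12/5·(-1/2)² = 3/5
CG = −√(3/5) = -0.774597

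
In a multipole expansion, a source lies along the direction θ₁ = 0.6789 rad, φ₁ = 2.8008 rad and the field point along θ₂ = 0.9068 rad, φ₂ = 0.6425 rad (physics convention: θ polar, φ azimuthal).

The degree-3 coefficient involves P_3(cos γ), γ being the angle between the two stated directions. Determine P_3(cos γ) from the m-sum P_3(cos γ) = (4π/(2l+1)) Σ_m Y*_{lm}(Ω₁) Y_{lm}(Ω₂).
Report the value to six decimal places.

-0.286570

Term-by-term m-sum for l=3 (normalisation 4π/7 = 1.795196):
  [-3]  conj(Y_{3,-3})(Ω₁) = -0.05386 + 0.08815j ; Y_{3,-3}(Ω₂) = -0.07116 - 0.19096j ; Δ = 0.02067 + 0.00401j
  [-2]  conj(Y_{3,-2})(Ω₁) = 0.24355 - 0.19759j ; Y_{3,-2}(Ω₂) = 0.11012 - 0.37478j ; Δ = -0.04723 - 0.11304j
  [-1]  conj(Y_{3,-1})(Ω₁) = -0.38798 + 0.13759j ; Y_{3,-1}(Ω₂) = 0.18317 - 0.13709j ; Δ = -0.05220 + 0.07839j
  [+0]  conj(Y_{3,0})(Ω₁) = 0.00827 + 0.00000j ; Y_{3,0}(Ω₂) = -0.25322 + 0.00000j ; Δ = -0.00209 + 0.00000j
  [+1]  conj(Y_{3,1})(Ω₁) = 0.38798 + 0.13759j ; Y_{3,1}(Ω₂) = -0.18317 - 0.13709j ; Δ = -0.05220 - 0.07839j
  [+2]  conj(Y_{3,2})(Ω₁) = 0.24355 + 0.19759j ; Y_{3,2}(Ω₂) = 0.11012 + 0.37478j ; Δ = -0.04723 + 0.11304j
  [+3]  conj(Y_{3,3})(Ω₁) = 0.05386 + 0.08815j ; Y_{3,3}(Ω₂) = 0.07116 - 0.19096j ; Δ = 0.02067 - 0.00401j
Accumulated sum -0.15963 + 0.00000j; after 4π/(2l+1) scaling, -0.28657 + 0.00000j ⇒ P_3 = -0.286570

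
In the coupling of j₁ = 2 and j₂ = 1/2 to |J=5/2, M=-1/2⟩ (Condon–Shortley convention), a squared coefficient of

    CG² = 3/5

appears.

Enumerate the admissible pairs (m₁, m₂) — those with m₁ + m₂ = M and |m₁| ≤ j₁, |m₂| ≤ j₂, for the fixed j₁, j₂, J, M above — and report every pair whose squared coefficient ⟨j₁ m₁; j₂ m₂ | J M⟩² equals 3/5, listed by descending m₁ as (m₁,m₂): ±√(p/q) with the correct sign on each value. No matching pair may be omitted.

Admissible pairs with m₁+m₂ = M = -1/2: (-1,1/2), (0,-1/2)
  (m₁,m₂)=(0,-1/2): CG² = 3/5, CG = +√(3/5)   ← matches the target
  (m₁,m₂)=(-1,1/2): CG² = 2/5, CG = +√(2/5)
Pairs with CG² = 3/5: (0,-1/2): +√(3/5)

(0,-1/2): +√(3/5)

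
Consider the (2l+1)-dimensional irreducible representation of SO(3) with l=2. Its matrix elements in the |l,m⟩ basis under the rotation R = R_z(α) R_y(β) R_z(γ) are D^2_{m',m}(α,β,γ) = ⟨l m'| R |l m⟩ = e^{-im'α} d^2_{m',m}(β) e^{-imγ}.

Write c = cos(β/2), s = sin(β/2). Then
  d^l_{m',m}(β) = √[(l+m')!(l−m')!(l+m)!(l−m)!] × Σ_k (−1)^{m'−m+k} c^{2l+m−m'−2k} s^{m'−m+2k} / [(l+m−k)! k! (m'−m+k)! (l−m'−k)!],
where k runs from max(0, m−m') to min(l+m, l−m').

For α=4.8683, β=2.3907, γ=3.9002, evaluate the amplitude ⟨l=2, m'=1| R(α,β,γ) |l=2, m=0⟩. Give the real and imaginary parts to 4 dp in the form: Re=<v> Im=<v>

First d^2_{1,0}(β=2.3907), then the phase factors e^{-i(1)α} and e^{-i(0)γ}:
c=cos(2.390700/2)=0.366688, s=sin(2.390700/2)=0.930344; N=√[6·1·2·2]=4.898979
k∈{0,1} keeps every argument non-negative
  k=0: (−1)^1·4.8990/(2)·0.3667^3·0.9303^1 = -0.112359
  k=1: (−1)^2·4.8990/(2)·0.3667^1·0.9303^3 = +0.723274
d^2_{1,0}(2.3907) = -0.112359 +0.723274 = +0.610915
Attach z-rotation phases: D = e^{-i(1)(4.8683)}·(+0.610915)·e^{-i(0)(3.9002)} = +0.094863+0.603505i

Re=0.0949 Im=0.6035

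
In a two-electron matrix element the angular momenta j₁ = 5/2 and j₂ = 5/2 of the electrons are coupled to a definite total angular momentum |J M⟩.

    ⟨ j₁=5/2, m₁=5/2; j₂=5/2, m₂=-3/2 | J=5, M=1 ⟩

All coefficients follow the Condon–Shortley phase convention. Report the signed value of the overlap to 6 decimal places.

triangle: 0!·5!·5!/11! = 14400/39916800
(j±m)!: 5!·0!·1!·4!·6!·4! = 49766400
prefactor² = (2J+1)·Δ·N² = 1382400/7
  k=0: +1/(0!·0!·0!·1!·5!·4!) = 1/2880
Σ = 1/2880  ⇒  CG² = 1382400/7·(1/2880)² = 1/42
CG = +√(1/42) = +0.154303

+√(1/42) ≈ +0.154303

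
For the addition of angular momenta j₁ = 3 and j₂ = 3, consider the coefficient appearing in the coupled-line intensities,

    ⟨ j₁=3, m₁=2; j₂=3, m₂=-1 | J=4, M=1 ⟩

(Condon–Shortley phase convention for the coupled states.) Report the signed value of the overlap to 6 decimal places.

+√(16/77) ≈ +0.455842

j₁+j₂−J=2  J+j₁−j₂=4  J−j₁+j₂=4  j₁+j₂+J+1=11
(j₁±m₁, j₂±m₂, J±M) = (5,1,2,4,5,3)
P² = 82944/77
sum k=0..1:
  [0] +1/48 = 1/48
  [1] −1/144 = -1/144
S = 1/72
C² = P²·S² = 16/77 ; C = +0.455842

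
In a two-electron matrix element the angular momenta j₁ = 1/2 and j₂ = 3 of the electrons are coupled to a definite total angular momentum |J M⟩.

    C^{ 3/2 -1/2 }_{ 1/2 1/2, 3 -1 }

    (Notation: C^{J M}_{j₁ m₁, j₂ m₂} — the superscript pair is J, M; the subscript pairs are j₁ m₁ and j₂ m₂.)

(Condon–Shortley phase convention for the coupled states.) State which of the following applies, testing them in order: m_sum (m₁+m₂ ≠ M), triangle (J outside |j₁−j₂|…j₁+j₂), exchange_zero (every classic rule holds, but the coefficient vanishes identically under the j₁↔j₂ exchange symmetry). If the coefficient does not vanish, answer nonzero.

triangle

m-sum: m₁+m₂ = 1/2+(-1) = -1/2, M = -1/2  ✓
triangle: need |j₁−j₂| ≤ J ≤ j₁+j₂, i.e. J ∈ [5/2, 7/2]; J = 3/2 is outside ✗ ⇒ coefficient is 0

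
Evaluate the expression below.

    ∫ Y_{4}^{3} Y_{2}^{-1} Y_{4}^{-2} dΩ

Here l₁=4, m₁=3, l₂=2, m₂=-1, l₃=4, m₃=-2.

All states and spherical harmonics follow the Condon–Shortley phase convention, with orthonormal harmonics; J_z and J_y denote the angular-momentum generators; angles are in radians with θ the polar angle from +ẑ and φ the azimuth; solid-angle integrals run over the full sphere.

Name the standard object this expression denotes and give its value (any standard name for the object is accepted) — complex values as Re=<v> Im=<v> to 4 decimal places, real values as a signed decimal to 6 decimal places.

This is a Gaunt coefficient — the integral of a triple product of spherical harmonics over the sphere.
Checks pass: Σm=0; 10 even; l₃=4∈[2,6].
(2·4+1)(2·2+1)(2·4+1) = 405
Δ: 2! 6! 2! / 11! → 1/13860
sum: t=0:+1/192 t=1:−1/36 t=2:+1/192 = -5/288
3j²(4 2 4; 0 0 0) = Δ·Π!·Σ² = 20/693  (sign -1)
sum: t=0:+1/240 t=1:−1/1440 = 1/288
3j²(4 2 4; 3 -1 -2) = Δ·Π!·Σ² = 5/132  (sign +1)
combine: 4πI² = 405·20/693·5/132 = 375/847
take √, sign -1: I = -0.18770204

Gaunt coefficient, -0.187702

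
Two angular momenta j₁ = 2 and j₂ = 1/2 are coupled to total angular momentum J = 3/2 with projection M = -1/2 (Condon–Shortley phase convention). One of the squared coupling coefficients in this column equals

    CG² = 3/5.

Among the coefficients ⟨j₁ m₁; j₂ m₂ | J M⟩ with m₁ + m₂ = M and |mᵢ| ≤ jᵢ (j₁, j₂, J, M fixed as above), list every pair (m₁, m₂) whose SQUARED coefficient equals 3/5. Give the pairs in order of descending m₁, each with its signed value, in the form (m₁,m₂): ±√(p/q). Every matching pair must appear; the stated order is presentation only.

(-1,1/2): −√(3/5)

Admissible pairs with m₁+m₂ = M = -1/2: (-1,1/2), (0,-1/2)
  (m₁,m₂)=(0,-1/2): CG² = 2/5, CG = +√(2/5)
  (m₁,m₂)=(-1,1/2): CG² = 3/5, CG = −√(3/5)   ← matches the target
Pairs with CG² = 3/5: (-1,1/2): −√(3/5)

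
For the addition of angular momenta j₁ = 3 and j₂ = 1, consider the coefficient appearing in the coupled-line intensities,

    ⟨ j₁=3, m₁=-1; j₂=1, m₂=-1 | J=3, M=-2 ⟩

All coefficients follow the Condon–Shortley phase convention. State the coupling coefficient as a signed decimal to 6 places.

√[7·1!5!1!/8! · 2!4!0!2!1!5!] = √(240)
  +(−1)^0/∏(0,1,4,0,1,1)! = 1/24  (running 1/24)
⟨..|..⟩ = √(240)·(1/24) = +0.645497

+0.645497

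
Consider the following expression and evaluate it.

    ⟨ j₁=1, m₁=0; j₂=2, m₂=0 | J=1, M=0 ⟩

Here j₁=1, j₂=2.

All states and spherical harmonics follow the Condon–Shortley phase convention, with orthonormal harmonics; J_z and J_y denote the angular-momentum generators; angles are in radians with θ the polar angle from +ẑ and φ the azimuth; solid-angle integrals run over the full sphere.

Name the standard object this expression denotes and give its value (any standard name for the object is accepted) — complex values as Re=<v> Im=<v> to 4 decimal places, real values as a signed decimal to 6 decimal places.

Clebsch–Gordan coefficient, −√(2/5) ≈ -0.632456

This is a Clebsch–Gordan (vector-coupling) coefficient.
j₁+j₂−J=2  J+j₁−j₂=0  J−j₁+j₂=2  j₁+j₂+J+1=5
(j₁±m₁, j₂±m₂, J±M) = (1,1,2,2,1,1)
P² = 2/5
sum k=1..1:
  [1] −1/1 = -1
S = -1
C² = P²·S² = 2/5 ; C = -0.632456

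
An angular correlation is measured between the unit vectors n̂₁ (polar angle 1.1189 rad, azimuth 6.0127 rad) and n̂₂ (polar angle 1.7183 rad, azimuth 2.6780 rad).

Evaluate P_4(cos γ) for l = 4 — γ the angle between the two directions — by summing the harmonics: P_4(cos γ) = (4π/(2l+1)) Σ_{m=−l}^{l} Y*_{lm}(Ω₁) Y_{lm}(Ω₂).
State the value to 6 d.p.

0.458605

Term-by-term m-sum for l=4 (normalisation 4π/9 = 1.396263):
  term(m=-4) = (0.087944, 0.085692)   from Y*(Ω₁)=(0.136121, -0.255906), Y(Ω₂)=(-0.118525, 0.406703)
  term(m=-3) = (0.059286, 0.038785)   from Y*(Ω₁)=(0.273963, -0.288626), Y(Ω₂)=(0.031876, 0.175153)
  term(m=-2) = (-0.023325, -0.009485)   from Y*(Ω₁)=(0.077694, -0.046675), Y(Ω₂)=(-0.166711, -0.222230)
  term(m=-1) = (0.059507, 0.011636)   from Y*(Ω₁)=(-0.298225, 0.082692), Y(Ω₂)=(-0.175245, -0.087610)
  term(m=+0) = (-0.038373, -0.000000)   from Y*(Ω₁)=(-0.153165, -0.000000), Y(Ω₂)=(0.250535, 0.000000)
  term(m=+1) = (0.059507, -0.011636)   from Y*(Ω₁)=(0.298225, 0.082692), Y(Ω₂)=(0.175245, -0.087610)
  term(m=+2) = (-0.023325, 0.009485)   from Y*(Ω₁)=(0.077694, 0.046675), Y(Ω₂)=(-0.166711, 0.222230)
  term(m=+3) = (0.059286, -0.038785)   from Y*(Ω₁)=(-0.273963, -0.288626), Y(Ω₂)=(-0.031876, 0.175153)
  term(m=+4) = (0.087944, -0.085692)   from Y*(Ω₁)=(0.136121, 0.255906), Y(Ω₂)=(-0.118525, -0.406703)
Σ over m = (0.328452, 0.000000); ×(4π/9) → (0.458605, 0.000000). Real part: 0.458605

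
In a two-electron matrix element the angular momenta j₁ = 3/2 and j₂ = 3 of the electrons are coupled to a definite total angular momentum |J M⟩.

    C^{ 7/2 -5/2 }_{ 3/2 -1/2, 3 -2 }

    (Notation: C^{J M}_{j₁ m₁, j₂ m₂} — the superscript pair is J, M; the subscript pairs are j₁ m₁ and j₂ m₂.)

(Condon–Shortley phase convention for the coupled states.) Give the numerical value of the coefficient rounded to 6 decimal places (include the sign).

+√(1/7) ≈ +0.377964

√[8·1!2!5!/9! · 1!2!1!5!1!6!] = √(6400/7)
  +(−1)^0/∏(0,1,2,1,0,4)! = 1/48  (running 1/48)
  +(−1)^1/∏(1,0,1,0,1,5)! = -1/120  (running 1/80)
⟨..|..⟩ = √(6400/7)·(1/80) = +0.377964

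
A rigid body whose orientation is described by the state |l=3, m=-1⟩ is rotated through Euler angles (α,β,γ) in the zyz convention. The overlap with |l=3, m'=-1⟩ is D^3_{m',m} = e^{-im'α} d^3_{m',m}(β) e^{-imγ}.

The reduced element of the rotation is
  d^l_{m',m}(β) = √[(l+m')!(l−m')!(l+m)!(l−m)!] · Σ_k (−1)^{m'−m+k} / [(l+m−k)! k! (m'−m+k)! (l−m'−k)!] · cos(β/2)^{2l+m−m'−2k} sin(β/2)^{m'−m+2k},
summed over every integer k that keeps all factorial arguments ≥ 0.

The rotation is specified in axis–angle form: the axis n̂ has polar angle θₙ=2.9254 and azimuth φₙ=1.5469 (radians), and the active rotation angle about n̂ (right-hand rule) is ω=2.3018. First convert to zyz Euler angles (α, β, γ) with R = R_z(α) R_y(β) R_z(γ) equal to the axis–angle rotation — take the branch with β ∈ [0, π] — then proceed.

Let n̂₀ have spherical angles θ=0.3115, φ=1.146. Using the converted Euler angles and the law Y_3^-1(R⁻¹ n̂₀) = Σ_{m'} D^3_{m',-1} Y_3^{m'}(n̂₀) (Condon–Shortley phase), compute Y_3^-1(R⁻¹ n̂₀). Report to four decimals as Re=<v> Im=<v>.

Axis–angle → zyz. n̂ = (sinθₙcosφₙ, sinθₙsinφₙ, cosθₙ) = (+0.005126, +0.214451, -0.976721), ω = 2.3018.
R = I cosω + sinω [n̂]ₓ + (1−cosω) n̂n̂ᵀ gives
  R = [-0.667573, +0.729007, +0.151311; -0.725341, -0.590925, -0.353114; -0.168008, -0.345482, +0.923264]
β = atan2(√(R₁₃²+R₂₃²), R₃₃) = 0.394305; α = atan2(R₂₃, R₁₃) mod 2π = 5.117226; γ = atan2(R₃₂, −R₃₁) mod 2π = 5.165019
Need the full column D^3_{m',-1} for m'=−3..3 at α=5.1172, β=0.3943, γ=5.1650.
cos(β/2)=0.980628, sin(β/2)=0.195878
d^3_{-3,-1}: single k=2 term ⇒ +0.137415;  D = -0.013219+0.136778i
d^3_{-2,-1}: k∈[1..2] ⇒ +0.561704 -0.044823 = +0.516881;  D = -0.492481+0.156937i
d^3_{-1,-1}: k∈[0..2] ⇒ +0.889255 -0.283844 +0.008494 = +0.613906;  D = -0.401712-0.464227i
d^3_{0,-1}: k∈[0..2] ⇒ -0.615316 +0.073652 -0.000980 = -0.542644;  D = -0.237316+0.488000i
d^3_{1,-1}: k∈[0..2] ⇒ +0.212883 -0.011325 +0.000056 = +0.201614;  D = +0.201384+0.009632i
d^3_{2,-1}: k∈[0..1] ⇒ -0.044823 +0.000894 = -0.043929;  D = -0.015353-0.041158i
d^3_{3,-1}: single k=0 term ⇒ +0.005483;  D = -0.003967+0.003785i
Y_3^{m'}(θ=0.3115,φ=1.146) and Σ D·Y over m':
  (-0.0132+0.1368i)·(-0.0115+0.0035i)  (-0.4925+0.1569i)·(-0.0603-0.0686i)  (-0.4017-0.4642i)·(+0.1441-0.3186i)  (-0.2373+0.4880i)·(+0.5436+0.0000i)  (+0.2014+0.0096i)·(-0.1441-0.3186i)  (-0.0154-0.0412i)·(-0.0603+0.0686i)  (-0.0040+0.0038i)·(+0.0115+0.0035i)
Y_3^-1(R⁻¹ n̂) = -0.316906+0.284981i

Re=-0.3169 Im=0.2850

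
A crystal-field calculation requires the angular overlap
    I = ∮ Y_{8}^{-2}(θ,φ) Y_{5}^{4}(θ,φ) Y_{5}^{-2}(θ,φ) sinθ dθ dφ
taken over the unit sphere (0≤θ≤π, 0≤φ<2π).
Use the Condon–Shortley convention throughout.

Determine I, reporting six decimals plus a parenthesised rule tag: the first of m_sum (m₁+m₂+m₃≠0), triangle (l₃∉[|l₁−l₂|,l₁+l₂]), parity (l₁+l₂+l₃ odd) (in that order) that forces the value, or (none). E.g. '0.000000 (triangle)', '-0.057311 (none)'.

-0.139080 (none)

Rules hold: Σm=0, L=18 even, 3≤5≤13.
N = 17·11·11 = 2057
Δ = 8!·8!·2!/19! = 1/37413090
Racah Σ t=3..5: t=3:−1/1036800 t=4:+1/331776 t=5:−1/1036800 = 1/921600
⇒ 3j(8 5 5; 0 0 0)² = 490/46189, sgn -1
Racah Σ t=7..8: t=7:−1/7257600 t=8:+1/58060800 = -1/8294400
⇒ 3j(8 5 5; -2 4 -2)² = 1029/92378, sgn +1
4πI² = N·(3j₀)²·(3jₘ)² = 252105/1037153
I = -1·√(0.243074/4π) = -0.13907990
No selection rule forces the value: the integral is nonzero (none).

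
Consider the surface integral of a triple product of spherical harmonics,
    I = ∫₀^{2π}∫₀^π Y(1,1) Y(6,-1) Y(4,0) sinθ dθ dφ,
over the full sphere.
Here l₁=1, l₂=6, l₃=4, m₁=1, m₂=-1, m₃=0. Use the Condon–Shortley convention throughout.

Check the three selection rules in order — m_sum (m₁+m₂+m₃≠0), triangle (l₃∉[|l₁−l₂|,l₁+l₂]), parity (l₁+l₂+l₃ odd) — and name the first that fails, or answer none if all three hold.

Σmᵢ = 0  ✓
l₃∈[|l₁−l₂|,l₁+l₂]=[5,7] required, l₃=4 fails  ✗
Σlᵢ = 11 ⇒ odd

triangle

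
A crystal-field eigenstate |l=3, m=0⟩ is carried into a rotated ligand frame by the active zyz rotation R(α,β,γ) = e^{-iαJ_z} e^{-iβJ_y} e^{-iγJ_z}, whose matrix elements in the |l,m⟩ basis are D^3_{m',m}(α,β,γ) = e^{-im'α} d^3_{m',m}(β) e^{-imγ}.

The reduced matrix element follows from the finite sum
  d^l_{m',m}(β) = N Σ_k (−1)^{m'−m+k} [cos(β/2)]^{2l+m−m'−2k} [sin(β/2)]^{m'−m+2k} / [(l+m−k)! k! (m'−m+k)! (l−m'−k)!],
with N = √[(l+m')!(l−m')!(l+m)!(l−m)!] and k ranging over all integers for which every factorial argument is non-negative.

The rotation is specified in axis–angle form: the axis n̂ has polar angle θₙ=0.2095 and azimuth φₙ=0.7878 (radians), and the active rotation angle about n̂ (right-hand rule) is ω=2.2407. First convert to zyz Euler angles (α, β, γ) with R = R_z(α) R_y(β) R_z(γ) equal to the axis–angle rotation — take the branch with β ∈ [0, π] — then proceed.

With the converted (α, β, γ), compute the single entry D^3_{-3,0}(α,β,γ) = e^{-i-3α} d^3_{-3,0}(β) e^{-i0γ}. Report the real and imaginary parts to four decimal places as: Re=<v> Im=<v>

Re=0.0154 Im=0.0232

Axis–angle → zyz. n̂ = (sinθₙcosφₙ, sinθₙsinφₙ, cosθₙ) = (+0.146704, +0.147410, +0.978135), ω = 2.2407.
R = I cosω + sinω [n̂]ₓ + (1−cosω) n̂n̂ᵀ gives
  R = [-0.586025, -0.731689, +0.348147; +0.801795, -0.585688, +0.118716; +0.117042, +0.348713, +0.929893]
β = atan2(√(R₁₃²+R₂₃²), R₃₃) = 0.376676; α = atan2(R₂₃, R₁₃) mod 2π = 0.328630; γ = atan2(R₃₂, −R₃₁) mod 2π = 1.894622
Split into d^3_{-3,0}(β=0.3767) × two z-phases.
Half-angle: c=0.982317, s=0.187226. N=√(1·720·6·6)=160.996894
Admissible k: 3..3 (factorial args all ≥0)
  k=3: (−1)^0·160.9969/(36)·0.9823^3·0.1872^3 = +0.027821
d^3_{-3,0}(0.3767) = +0.027821
Attach z-rotation phases: D = e^{-i(-3)(0.3286)}·(+0.027821)·e^{-i(0)(1.8946)} = +0.015361+0.023196i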